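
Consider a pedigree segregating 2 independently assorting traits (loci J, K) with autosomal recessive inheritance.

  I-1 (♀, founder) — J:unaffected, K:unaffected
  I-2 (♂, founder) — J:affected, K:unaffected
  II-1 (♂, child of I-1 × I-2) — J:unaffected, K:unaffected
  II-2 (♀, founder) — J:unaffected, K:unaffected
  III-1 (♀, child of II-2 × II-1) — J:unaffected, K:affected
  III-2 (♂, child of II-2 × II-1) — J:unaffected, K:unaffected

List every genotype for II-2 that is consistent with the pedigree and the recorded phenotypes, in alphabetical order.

J/I-1 un ·: JJ|Jj
J/I-2 aff ·: jj
J/II-1 un I-1×I-2: Jj
J/II-2 un ·: JJ|Jj
J/III-1 un II-2×II-1: JJ|Jj
J/III-2 un II-2×II-1: JJ|Jj
⇒ J over [I-1,I-2,II-1,II-2,III-1,III-2]: 16 consistent
K/I-1 un ·: KK|Kk
K/I-2 un ·: KK|Kk
K/II-1 un I-1×I-2: Kk
K/II-2 un ·: Kk
K/III-1 aff II-2×II-1: kk
K/III-2 un II-2×II-1: KK|Kk
⇒ K over [I-1,I-2,II-1,II-2,III-1,III-2]: 6 consistent

II-2 ∈ {JJ Kk, Jj Kk}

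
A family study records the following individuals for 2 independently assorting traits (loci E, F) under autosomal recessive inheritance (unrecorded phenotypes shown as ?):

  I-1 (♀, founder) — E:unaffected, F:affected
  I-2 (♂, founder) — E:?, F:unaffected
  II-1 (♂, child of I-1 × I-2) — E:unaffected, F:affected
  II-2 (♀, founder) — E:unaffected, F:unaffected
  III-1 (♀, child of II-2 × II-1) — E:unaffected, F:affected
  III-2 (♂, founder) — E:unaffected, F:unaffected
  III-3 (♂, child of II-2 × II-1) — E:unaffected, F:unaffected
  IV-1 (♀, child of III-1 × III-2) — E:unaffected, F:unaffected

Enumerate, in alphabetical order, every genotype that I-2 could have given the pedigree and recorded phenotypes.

I-2 ∈ {EE Ff, Ee Ff, ee Ff}

E/I-1 un ·: EE|Ee
E/I-2 ? ·: EE|Ee|ee
E/II-1 un I-1×I-2: EE|Ee
E/II-2 un ·: EE|Ee
E/III-1 un II-2×II-1: EE|Ee
E/III-2 un ·: EE|Ee
E/III-3 un II-2×II-1: EE|Ee
E/IV-1 un III-1×III-2: EE|Ee
⇒ E over [I-1,I-2,II-1,II-2,III-1,III-2,III-3,IV-1]: 208 consistent
F/I-1 aff ·: ff
F/I-2 un ·: Ff
F/II-1 aff I-1×I-2: ff
F/II-2 un ·: Ff
F/III-1 aff II-2×II-1: ff
F/III-2 un ·: FF|Ff
F/III-3 un II-2×II-1: Ff
F/IV-1 un III-1×III-2: Ff
⇒ F over [I-1,I-2,II-1,II-2,III-1,III-2,III-3,IV-1]: 2 consistent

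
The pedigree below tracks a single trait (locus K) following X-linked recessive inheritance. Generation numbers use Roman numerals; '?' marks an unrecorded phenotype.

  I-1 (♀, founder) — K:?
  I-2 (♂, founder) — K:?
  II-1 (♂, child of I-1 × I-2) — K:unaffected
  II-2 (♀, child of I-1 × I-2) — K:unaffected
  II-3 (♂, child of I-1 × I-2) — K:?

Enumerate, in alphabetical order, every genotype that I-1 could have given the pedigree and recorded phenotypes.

I-1 ∈ {X^KX^K, X^KX^k}

K/I-1 ? ·: X^KX^K|X^KX^k
K/I-2 ? ·: X^KY|X^kY
K/II-1 un I-1×I-2: X^KY
K/II-2 un I-1×I-2: X^KX^K|X^KX^k
K/II-3 ? I-1×I-2: X^KY|X^kY
⇒ K over [I-1,I-2,II-1,II-2,II-3]: 8 consistent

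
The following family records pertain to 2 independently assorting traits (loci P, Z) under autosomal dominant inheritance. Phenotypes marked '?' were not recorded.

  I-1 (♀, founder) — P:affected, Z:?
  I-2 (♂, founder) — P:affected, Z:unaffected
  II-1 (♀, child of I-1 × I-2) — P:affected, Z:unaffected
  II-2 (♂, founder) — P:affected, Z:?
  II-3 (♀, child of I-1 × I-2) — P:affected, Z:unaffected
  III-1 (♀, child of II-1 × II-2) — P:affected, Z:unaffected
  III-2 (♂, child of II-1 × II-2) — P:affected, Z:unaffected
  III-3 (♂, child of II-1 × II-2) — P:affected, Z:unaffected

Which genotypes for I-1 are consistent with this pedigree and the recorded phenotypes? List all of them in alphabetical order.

P/I-1 aff ·: Pp|PP
P/I-2 aff ·: Pp|PP
P/II-1 aff I-1×I-2: Pp|PP
P/II-2 aff ·: Pp|PP
P/II-3 aff I-1×I-2: Pp|PP
P/III-1 aff II-1×II-2: Pp|PP
P/III-2 aff II-1×II-2: Pp|PP
P/III-3 aff II-1×II-2: Pp|PP
⇒ P over [I-1,I-2,II-1,II-2,II-3,III-1,III-2,III-3]: 159 consistent
Z/I-1 ? ·: zz|Zz
Z/I-2 un ·: zz
Z/II-1 un I-1×I-2: zz
Z/II-2 ? ·: zz|Zz
Z/II-3 un I-1×I-2: zz
Z/III-1 un II-1×II-2: zz
Z/III-2 un II-1×II-2: zz
Z/III-3 un II-1×II-2: zz
⇒ Z over [I-1,I-2,II-1,II-2,II-3,III-1,III-2,III-3]: 4 consistent

I-1 ∈ {PP Zz, PP zz, Pp Zz, Pp zz}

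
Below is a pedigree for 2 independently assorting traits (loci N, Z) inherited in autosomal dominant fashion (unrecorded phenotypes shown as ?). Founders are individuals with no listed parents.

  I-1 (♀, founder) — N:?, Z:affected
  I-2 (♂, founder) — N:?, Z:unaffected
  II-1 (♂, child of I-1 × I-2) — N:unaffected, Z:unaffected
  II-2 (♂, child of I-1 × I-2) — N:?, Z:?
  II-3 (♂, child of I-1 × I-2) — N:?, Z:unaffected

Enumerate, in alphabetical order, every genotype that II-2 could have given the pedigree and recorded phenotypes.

II-2 ∈ {NN Zz, NN zz, Nn Zz, Nn zz, nn Zz, nn zz}

N/I-1 ? ·: nn|Nn
N/I-2 ? ·: nn|Nn
N/II-1 un I-1×I-2: nn
N/II-2 ? I-1×I-2: nn|Nn|NN
N/II-3 ? I-1×I-2: nn|Nn|NN
⇒ N over [I-1,I-2,II-1,II-2,II-3]: 18 consistent
Z/I-1 aff ·: Zz
Z/I-2 un ·: zz
Z/II-1 un I-1×I-2: zz
Z/II-2 ? I-1×I-2: zz|Zz
Z/II-3 un I-1×I-2: zz
⇒ Z over [I-1,I-2,II-1,II-2,II-3]: 2 consistent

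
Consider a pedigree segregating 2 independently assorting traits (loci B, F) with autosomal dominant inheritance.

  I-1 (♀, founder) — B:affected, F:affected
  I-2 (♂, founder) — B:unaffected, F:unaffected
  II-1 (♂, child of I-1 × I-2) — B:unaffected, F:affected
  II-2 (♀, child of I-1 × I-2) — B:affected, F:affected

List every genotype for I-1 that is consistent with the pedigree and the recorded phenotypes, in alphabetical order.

B/I-1 aff ·: Bb
B/I-2 un ·: bb
B/II-1 un I-1×I-2: bb
B/II-2 aff I-1×I-2: Bb
⇒ B over [I-1,I-2,II-1,II-2]: 1 consistent
F/I-1 aff ·: Ff|FF
F/I-2 un ·: ff
F/II-1 aff I-1×I-2: Ff
F/II-2 aff I-1×I-2: Ff
⇒ F over [I-1,I-2,II-1,II-2]: 2 consistent

I-1 ∈ {Bb FF, Bb Ff}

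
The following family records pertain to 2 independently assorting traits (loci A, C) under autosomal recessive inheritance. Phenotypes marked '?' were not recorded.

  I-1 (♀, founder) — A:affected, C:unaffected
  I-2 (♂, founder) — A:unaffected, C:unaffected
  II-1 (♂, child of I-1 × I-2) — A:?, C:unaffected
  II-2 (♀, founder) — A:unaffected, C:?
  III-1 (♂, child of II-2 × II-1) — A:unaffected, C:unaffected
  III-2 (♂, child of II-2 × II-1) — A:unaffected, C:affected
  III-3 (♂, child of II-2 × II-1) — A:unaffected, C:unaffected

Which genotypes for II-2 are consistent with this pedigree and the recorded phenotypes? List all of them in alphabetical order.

II-2 ∈ {AA Cc, AA cc, Aa Cc, Aa cc}

A/I-1 aff ·: aa
A/I-2 un ·: AA|Aa
A/II-1 ? I-1×I-2: Aa|aa
A/II-2 un ·: AA|Aa
A/III-1 un II-2×II-1: AA|Aa
A/III-2 un II-2×II-1: AA|Aa
A/III-3 un II-2×II-1: AA|Aa
⇒ A over [I-1,I-2,II-1,II-2,III-1,III-2,III-3]: 34 consistent
C/I-1 un ·: CC|Cc
C/I-2 un ·: CC|Cc
C/II-1 un I-1×I-2: Cc
C/II-2 ? ·: Cc|cc
C/III-1 un II-2×II-1: CC|Cc
C/III-2 aff II-2×II-1: cc
C/III-3 un II-2×II-1: CC|Cc
⇒ C over [I-1,I-2,II-1,II-2,III-1,III-2,III-3]: 15 consistent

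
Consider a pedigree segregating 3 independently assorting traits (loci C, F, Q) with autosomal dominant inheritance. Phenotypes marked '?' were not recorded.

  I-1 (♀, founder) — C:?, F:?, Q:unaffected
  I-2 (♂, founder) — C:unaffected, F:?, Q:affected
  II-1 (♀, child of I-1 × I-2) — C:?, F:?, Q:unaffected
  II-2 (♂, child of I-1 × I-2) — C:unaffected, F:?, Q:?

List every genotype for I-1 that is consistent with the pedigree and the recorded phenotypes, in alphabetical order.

C/I-1 ? ·: cc|Cc
C/I-2 un ·: cc
C/II-1 ? I-1×I-2: cc|Cc
C/II-2 un I-1×I-2: cc
⇒ C over [I-1,I-2,II-1,II-2]: 3 consistent
F/I-1 ? ·: ff|Ff|FF
F/I-2 ? ·: ff|Ff|FF
F/II-1 ? I-1×I-2: ff|Ff|FF
F/II-2 ? I-1×I-2: ff|Ff|FF
⇒ F over [I-1,I-2,II-1,II-2]: 29 consistent
Q/I-1 un ·: qq
Q/I-2 aff ·: Qq
Q/II-1 un I-1×I-2: qq
Q/II-2 ? I-1×I-2: qq|Qq
⇒ Q over [I-1,I-2,II-1,II-2]: 2 consistent

I-1 ∈ {Cc FF qq, Cc Ff qq, Cc ff qq, cc FF qq, cc Ff qq, cc ff qq}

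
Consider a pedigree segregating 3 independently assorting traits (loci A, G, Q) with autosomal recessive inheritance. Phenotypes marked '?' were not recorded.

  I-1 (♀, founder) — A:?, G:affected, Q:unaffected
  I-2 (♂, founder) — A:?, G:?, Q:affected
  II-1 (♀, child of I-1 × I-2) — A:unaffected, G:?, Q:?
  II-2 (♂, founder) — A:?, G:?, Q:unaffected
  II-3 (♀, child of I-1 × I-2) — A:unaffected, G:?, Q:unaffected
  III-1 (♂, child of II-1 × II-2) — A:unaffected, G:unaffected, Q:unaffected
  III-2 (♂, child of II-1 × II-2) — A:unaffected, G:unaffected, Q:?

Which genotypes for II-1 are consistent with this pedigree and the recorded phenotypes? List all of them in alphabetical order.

II-1 ∈ {AA Gg Qq, AA Gg qq, AA gg Qq, AA gg qq, Aa Gg Qq, Aa Gg qq, Aa gg Qq, Aa gg qq}

A/I-1 ? ·: AA|Aa|aa
A/I-2 ? ·: AA|Aa|aa
A/II-1 un I-1×I-2: AA|Aa
A/II-2 ? ·: AA|Aa|aa
A/II-3 un I-1×I-2: AA|Aa
A/III-1 un II-1×II-2: AA|Aa
A/III-2 un II-1×II-2: AA|Aa
⇒ A over [I-1,I-2,II-1,II-2,II-3,III-1,III-2]: 132 consistent
G/I-1 aff ·: gg
G/I-2 ? ·: GG|Gg|gg
G/II-1 ? I-1×I-2: Gg|gg
G/II-2 ? ·: GG|Gg|gg
G/II-3 ? I-1×I-2: Gg|gg
G/III-1 un II-1×II-2: GG|Gg
G/III-2 un II-1×II-2: GG|Gg
⇒ G over [I-1,I-2,II-1,II-2,II-3,III-1,III-2]: 33 consistent
Q/I-1 un ·: QQ|Qq
Q/I-2 aff ·: qq
Q/II-1 ? I-1×I-2: Qq|qq
Q/II-2 un ·: QQ|Qq
Q/II-3 un I-1×I-2: Qq
Q/III-1 un II-1×II-2: QQ|Qq
Q/III-2 ? II-1×II-2: QQ|Qq|qq
⇒ Q over [I-1,I-2,II-1,II-2,II-3,III-1,III-2]: 23 consistent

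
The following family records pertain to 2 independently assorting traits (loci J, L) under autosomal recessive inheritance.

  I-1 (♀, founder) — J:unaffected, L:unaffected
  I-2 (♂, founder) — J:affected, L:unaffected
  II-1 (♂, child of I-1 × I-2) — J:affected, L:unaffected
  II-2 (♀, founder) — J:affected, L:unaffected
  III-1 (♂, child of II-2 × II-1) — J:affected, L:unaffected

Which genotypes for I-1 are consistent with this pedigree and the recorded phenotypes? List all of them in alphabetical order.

I-1 ∈ {Jj LL, Jj Ll}

J/I-1 un ·: Jj
J/I-2 aff ·: jj
J/II-1 aff I-1×I-2: jj
J/II-2 aff ·: jj
J/III-1 aff II-2×II-1: jj
⇒ J over [I-1,I-2,II-1,II-2,III-1]: 1 consistent
L/I-1 un ·: LL|Ll
L/I-2 un ·: LL|Ll
L/II-1 un I-1×I-2: LL|Ll
L/II-2 un ·: LL|Ll
L/III-1 un II-2×II-1: LL|Ll
⇒ L over [I-1,I-2,II-1,II-2,III-1]: 24 consistent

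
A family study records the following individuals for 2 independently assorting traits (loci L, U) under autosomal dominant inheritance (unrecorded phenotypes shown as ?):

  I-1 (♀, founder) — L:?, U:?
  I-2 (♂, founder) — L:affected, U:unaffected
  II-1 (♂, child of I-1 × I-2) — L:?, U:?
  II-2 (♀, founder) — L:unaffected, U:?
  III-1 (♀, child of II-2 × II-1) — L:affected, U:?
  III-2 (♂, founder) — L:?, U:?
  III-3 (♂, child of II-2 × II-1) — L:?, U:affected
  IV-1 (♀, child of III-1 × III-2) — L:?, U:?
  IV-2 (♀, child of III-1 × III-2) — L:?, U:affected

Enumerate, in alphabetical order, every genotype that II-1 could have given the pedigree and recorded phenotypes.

II-1 ∈ {LL Uu, LL uu, Ll Uu, Ll uu}

L/I-1 ? ·: ll|Ll|LL
L/I-2 aff ·: Ll|LL
L/II-1 ? I-1×I-2: Ll|LL
L/II-2 un ·: ll
L/III-1 aff II-2×II-1: Ll
L/III-2 ? ·: ll|Ll|LL
L/III-3 ? II-2×II-1: ll|Ll
L/IV-1 ? III-1×III-2: ll|Ll|LL
L/IV-2 ? III-1×III-2: ll|Ll|LL
⇒ L over [I-1,I-2,II-1,II-2,III-1,III-2,III-3,IV-1,IV-2]: 238 consistent
U/I-1 ? ·: uu|Uu|UU
U/I-2 un ·: uu
U/II-1 ? I-1×I-2: uu|Uu
U/II-2 ? ·: uu|Uu|UU
U/III-1 ? II-2×II-1: uu|Uu|UU
U/III-2 ? ·: uu|Uu|UU
U/III-3 aff II-2×II-1: Uu|UU
U/IV-1 ? III-1×III-2: uu|Uu|UU
U/IV-2 aff III-1×III-2: Uu|UU
⇒ U over [I-1,I-2,II-1,II-2,III-1,III-2,III-3,IV-1,IV-2]: 240 consistent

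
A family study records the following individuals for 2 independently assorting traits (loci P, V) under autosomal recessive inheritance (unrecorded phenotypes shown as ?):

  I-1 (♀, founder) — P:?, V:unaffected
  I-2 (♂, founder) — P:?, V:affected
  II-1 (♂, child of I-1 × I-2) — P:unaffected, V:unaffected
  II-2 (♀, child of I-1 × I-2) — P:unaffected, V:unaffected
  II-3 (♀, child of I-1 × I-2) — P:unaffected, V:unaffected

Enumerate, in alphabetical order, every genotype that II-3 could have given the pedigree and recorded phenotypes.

P/I-1 ? ·: PP|Pp|pp
P/I-2 ? ·: PP|Pp|pp
P/II-1 un I-1×I-2: PP|Pp
P/II-2 un I-1×I-2: PP|Pp
P/II-3 un I-1×I-2: PP|Pp
⇒ P over [I-1,I-2,II-1,II-2,II-3]: 29 consistent
V/I-1 un ·: VV|Vv
V/I-2 aff ·: vv
V/II-1 un I-1×I-2: Vv
V/II-2 un I-1×I-2: Vv
V/II-3 un I-1×I-2: Vv
⇒ V over [I-1,I-2,II-1,II-2,II-3]: 2 consistent

II-3 ∈ {PP Vv, Pp Vv}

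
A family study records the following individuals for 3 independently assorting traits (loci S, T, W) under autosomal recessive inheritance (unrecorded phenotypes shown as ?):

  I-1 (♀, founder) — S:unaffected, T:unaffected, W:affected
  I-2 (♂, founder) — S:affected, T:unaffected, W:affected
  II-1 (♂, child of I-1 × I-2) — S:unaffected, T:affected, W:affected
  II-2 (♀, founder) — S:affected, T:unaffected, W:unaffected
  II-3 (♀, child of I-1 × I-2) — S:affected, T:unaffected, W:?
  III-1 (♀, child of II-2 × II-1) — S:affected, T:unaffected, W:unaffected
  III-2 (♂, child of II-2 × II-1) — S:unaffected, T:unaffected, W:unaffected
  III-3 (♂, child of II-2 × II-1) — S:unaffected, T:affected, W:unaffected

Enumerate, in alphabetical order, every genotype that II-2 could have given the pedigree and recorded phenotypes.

II-2 ∈ {ss Tt WW, ss Tt Ww}

S/I-1 un ·: Ss
S/I-2 aff ·: ss
S/II-1 un I-1×I-2: Ss
S/II-2 aff ·: ss
S/II-3 aff I-1×I-2: ss
S/III-1 aff II-2×II-1: ss
S/III-2 un II-2×II-1: Ss
S/III-3 un II-2×II-1: Ss
⇒ S over [I-1,I-2,II-1,II-2,II-3,III-1,III-2,III-3]: 1 consistent
T/I-1 un ·: Tt
T/I-2 un ·: Tt
T/II-1 aff I-1×I-2: tt
T/II-2 un ·: Tt
T/II-3 un I-1×I-2: TT|Tt
T/III-1 un II-2×II-1: Tt
T/III-2 un II-2×II-1: Tt
T/III-3 aff II-2×II-1: tt
⇒ T over [I-1,I-2,II-1,II-2,II-3,III-1,III-2,III-3]: 2 consistent
W/I-1 aff ·: ww
W/I-2 aff ·: ww
W/II-1 aff I-1×I-2: ww
W/II-2 un ·: WW|Ww
W/II-3 ? I-1×I-2: ww
W/III-1 un II-2×II-1: Ww
W/III-2 un II-2×II-1: Ww
W/III-3 un II-2×II-1: Ww
⇒ W over [I-1,I-2,II-1,II-2,II-3,III-1,III-2,III-3]: 2 consistent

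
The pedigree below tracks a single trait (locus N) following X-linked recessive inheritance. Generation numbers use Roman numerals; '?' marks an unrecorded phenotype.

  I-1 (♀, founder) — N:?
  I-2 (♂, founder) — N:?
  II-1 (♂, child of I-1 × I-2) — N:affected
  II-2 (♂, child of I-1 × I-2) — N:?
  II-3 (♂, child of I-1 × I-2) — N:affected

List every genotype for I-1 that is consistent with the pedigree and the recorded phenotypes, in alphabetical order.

N/I-1 ? ·: X^NX^n|X^nX^n
N/I-2 ? ·: X^NY|X^nY
N/II-1 aff I-1×I-2: X^nY
N/II-2 ? I-1×I-2: X^NY|X^nY
N/II-3 aff I-1×I-2: X^nY
⇒ N over [I-1,I-2,II-1,II-2,II-3]: 6 consistent

I-1 ∈ {X^NX^n, X^nX^n}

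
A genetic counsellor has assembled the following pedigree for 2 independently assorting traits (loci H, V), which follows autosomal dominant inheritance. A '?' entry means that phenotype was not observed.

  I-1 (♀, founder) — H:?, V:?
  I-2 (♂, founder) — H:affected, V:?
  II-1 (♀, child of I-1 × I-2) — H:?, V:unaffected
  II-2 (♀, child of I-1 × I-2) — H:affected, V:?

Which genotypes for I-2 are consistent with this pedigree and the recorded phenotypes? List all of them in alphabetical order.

H/I-1 ? ·: hh|Hh|HH
H/I-2 aff ·: Hh|HH
H/II-1 ? I-1×I-2: hh|Hh|HH
H/II-2 aff I-1×I-2: Hh|HH
⇒ H over [I-1,I-2,II-1,II-2]: 18 consistent
V/I-1 ? ·: vv|Vv
V/I-2 ? ·: vv|Vv
V/II-1 un I-1×I-2: vv
V/II-2 ? I-1×I-2: vv|Vv|VV
⇒ V over [I-1,I-2,II-1,II-2]: 8 consistent

I-2 ∈ {HH Vv, HH vv, Hh Vv, Hh vv}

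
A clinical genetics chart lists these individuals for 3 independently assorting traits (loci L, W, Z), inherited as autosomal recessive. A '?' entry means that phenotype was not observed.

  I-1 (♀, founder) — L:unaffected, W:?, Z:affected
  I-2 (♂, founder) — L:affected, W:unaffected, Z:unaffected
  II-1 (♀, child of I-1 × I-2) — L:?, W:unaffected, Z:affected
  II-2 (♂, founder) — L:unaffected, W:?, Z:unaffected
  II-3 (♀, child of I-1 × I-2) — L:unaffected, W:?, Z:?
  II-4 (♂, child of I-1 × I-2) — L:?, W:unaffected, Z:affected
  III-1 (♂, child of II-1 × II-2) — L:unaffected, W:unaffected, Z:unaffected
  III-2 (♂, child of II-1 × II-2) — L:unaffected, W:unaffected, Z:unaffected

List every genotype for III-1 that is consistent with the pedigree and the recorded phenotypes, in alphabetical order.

L/I-1 un ·: LL|Ll
L/I-2 aff ·: ll
L/II-1 ? I-1×I-2: Ll|ll
L/II-2 un ·: LL|Ll
L/II-3 un I-1×I-2: Ll
L/II-4 ? I-1×I-2: Ll|ll
L/III-1 un II-1×II-2: LL|Ll
L/III-2 un II-1×II-2: LL|Ll
⇒ L over [I-1,I-2,II-1,II-2,II-3,II-4,III-1,III-2]: 28 consistent
W/I-1 ? ·: WW|Ww|ww
W/I-2 un ·: WW|Ww
W/II-1 un I-1×I-2: WW|Ww
W/II-2 ? ·: WW|Ww|ww
W/II-3 ? I-1×I-2: WW|Ww|ww
W/II-4 un I-1×I-2: WW|Ww
W/III-1 un II-1×II-2: WW|Ww
W/III-2 un II-1×II-2: WW|Ww
⇒ W over [I-1,I-2,II-1,II-2,II-3,II-4,III-1,III-2]: 243 consistent
Z/I-1 aff ·: zz
Z/I-2 un ·: Zz
Z/II-1 aff I-1×I-2: zz
Z/II-2 un ·: ZZ|Zz
Z/II-3 ? I-1×I-2: Zz|zz
Z/II-4 aff I-1×I-2: zz
Z/III-1 un II-1×II-2: Zz
Z/III-2 un II-1×II-2: Zz
⇒ Z over [I-1,I-2,II-1,II-2,II-3,II-4,III-1,III-2]: 4 consistent

III-1 ∈ {LL WW Zz, LL Ww Zz, Ll WW Zz, Ll Ww Zz}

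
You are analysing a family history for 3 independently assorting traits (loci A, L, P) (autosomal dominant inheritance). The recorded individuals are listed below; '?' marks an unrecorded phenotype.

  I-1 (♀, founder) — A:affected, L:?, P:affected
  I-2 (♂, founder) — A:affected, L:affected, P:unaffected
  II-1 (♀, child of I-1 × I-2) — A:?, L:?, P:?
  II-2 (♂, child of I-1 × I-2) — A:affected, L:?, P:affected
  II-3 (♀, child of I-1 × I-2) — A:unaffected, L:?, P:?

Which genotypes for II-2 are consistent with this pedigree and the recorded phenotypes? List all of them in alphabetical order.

A/I-1 aff ·: Aa
A/I-2 aff ·: Aa
A/II-1 ? I-1×I-2: aa|Aa|AA
A/II-2 aff I-1×I-2: Aa|AA
A/II-3 un I-1×I-2: aa
⇒ A over [I-1,I-2,II-1,II-2,II-3]: 6 consistent
L/I-1 ? ·: ll|Ll|LL
L/I-2 aff ·: Ll|LL
L/II-1 ? I-1×I-2: ll|Ll|LL
L/II-2 ? I-1×I-2: ll|Ll|LL
L/II-3 ? I-1×I-2: ll|Ll|LL
⇒ L over [I-1,I-2,II-1,II-2,II-3]: 53 consistent
P/I-1 aff ·: Pp|PP
P/I-2 un ·: pp
P/II-1 ? I-1×I-2: pp|Pp
P/II-2 aff I-1×I-2: Pp
P/II-3 ? I-1×I-2: pp|Pp
⇒ P over [I-1,I-2,II-1,II-2,II-3]: 5 consistent

II-2 ∈ {AA LL Pp, AA Ll Pp, AA ll Pp, Aa LL Pp, Aa Ll Pp, Aa ll Pp}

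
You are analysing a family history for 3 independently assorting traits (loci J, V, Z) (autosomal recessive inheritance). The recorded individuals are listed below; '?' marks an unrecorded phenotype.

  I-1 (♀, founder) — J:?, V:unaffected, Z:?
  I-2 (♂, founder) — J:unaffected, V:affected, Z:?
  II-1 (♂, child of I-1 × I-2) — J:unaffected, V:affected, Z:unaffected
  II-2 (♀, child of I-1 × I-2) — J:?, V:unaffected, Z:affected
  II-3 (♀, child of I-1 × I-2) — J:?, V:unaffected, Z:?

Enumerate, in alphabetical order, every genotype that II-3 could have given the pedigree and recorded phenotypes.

II-3 ∈ {JJ Vv ZZ, JJ Vv Zz, JJ Vv zz, Jj Vv ZZ, Jj Vv Zz, Jj Vv zz, jj Vv ZZ, jj Vv Zz, jj Vv zz}

J/I-1 ? ·: JJ|Jj|jj
J/I-2 un ·: JJ|Jj
J/II-1 un I-1×I-2: JJ|Jj
J/II-2 ? I-1×I-2: JJ|Jj|jj
J/II-3 ? I-1×I-2: JJ|Jj|jj
⇒ J over [I-1,I-2,II-1,II-2,II-3]: 40 consistent
V/I-1 un ·: Vv
V/I-2 aff ·: vv
V/II-1 aff I-1×I-2: vv
V/II-2 un I-1×I-2: Vv
V/II-3 un I-1×I-2: Vv
⇒ V over [I-1,I-2,II-1,II-2,II-3]: 1 consistent
Z/I-1 ? ·: Zz|zz
Z/I-2 ? ·: Zz|zz
Z/II-1 un I-1×I-2: ZZ|Zz
Z/II-2 aff I-1×I-2: zz
Z/II-3 ? I-1×I-2: ZZ|Zz|zz
⇒ Z over [I-1,I-2,II-1,II-2,II-3]: 10 consistent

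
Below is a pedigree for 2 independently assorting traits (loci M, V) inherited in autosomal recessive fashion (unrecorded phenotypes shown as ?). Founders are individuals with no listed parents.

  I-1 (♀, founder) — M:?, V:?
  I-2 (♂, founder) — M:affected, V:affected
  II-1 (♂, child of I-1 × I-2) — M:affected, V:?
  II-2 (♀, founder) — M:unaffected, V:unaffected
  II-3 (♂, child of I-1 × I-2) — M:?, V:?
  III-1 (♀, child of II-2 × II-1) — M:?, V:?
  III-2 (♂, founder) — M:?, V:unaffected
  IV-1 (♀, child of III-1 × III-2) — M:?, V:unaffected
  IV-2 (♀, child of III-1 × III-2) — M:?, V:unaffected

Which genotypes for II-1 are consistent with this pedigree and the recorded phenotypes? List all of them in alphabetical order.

II-1 ∈ {mm Vv, mm vv}

M/I-1 ? ·: Mm|mm
M/I-2 aff ·: mm
M/II-1 aff I-1×I-2: mm
M/II-2 un ·: MM|Mm
M/II-3 ? I-1×I-2: Mm|mm
M/III-1 ? II-2×II-1: Mm|mm
M/III-2 ? ·: MM|Mm|mm
M/IV-1 ? III-1×III-2: MM|Mm|mm
M/IV-2 ? III-1×III-2: MM|Mm|mm
⇒ M over [I-1,I-2,II-1,II-2,II-3,III-1,III-2,IV-1,IV-2]: 120 consistent
V/I-1 ? ·: VV|Vv|vv
V/I-2 aff ·: vv
V/II-1 ? I-1×I-2: Vv|vv
V/II-2 un ·: VV|Vv
V/II-3 ? I-1×I-2: Vv|vv
V/III-1 ? II-2×II-1: VV|Vv|vv
V/III-2 un ·: VV|Vv
V/IV-1 un III-1×III-2: VV|Vv
V/IV-2 un III-1×III-2: VV|Vv
⇒ V over [I-1,I-2,II-1,II-2,II-3,III-1,III-2,IV-1,IV-2]: 138 consistent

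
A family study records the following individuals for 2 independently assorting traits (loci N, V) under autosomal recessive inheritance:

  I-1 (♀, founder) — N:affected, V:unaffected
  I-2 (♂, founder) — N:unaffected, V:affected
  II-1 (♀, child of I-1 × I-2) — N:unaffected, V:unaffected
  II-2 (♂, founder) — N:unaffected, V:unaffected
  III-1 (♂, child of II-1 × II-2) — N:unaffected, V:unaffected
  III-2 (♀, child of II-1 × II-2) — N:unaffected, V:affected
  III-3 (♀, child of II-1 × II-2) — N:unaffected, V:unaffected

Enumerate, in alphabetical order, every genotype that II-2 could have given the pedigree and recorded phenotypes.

N/I-1 aff ·: nn
N/I-2 un ·: NN|Nn
N/II-1 un I-1×I-2: Nn
N/II-2 un ·: NN|Nn
N/III-1 un II-1×II-2: NN|Nn
N/III-2 un II-1×II-2: NN|Nn
N/III-3 un II-1×II-2: NN|Nn
⇒ N over [I-1,I-2,II-1,II-2,III-1,III-2,III-3]: 32 consistent
V/I-1 un ·: VV|Vv
V/I-2 aff ·: vv
V/II-1 un I-1×I-2: Vv
V/II-2 un ·: Vv
V/III-1 un II-1×II-2: VV|Vv
V/III-2 aff II-1×II-2: vv
V/III-3 un II-1×II-2: VV|Vv
⇒ V over [I-1,I-2,II-1,II-2,III-1,III-2,III-3]: 8 consistent

II-2 ∈ {NN Vv, Nn Vv}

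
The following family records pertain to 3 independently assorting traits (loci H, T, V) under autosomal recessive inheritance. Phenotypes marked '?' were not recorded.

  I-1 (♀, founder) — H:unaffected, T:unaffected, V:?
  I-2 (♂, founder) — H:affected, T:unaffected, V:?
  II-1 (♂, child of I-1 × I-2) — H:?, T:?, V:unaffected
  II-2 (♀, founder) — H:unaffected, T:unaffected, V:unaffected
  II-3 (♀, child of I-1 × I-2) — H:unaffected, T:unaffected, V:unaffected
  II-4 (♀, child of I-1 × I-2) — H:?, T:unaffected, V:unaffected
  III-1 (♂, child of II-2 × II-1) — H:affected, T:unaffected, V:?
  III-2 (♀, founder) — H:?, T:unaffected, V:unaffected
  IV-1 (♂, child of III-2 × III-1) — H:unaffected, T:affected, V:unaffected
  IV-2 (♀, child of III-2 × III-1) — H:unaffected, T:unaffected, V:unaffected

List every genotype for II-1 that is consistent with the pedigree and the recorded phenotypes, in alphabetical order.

H/I-1 un ·: HH|Hh
H/I-2 aff ·: hh
H/II-1 ? I-1×I-2: Hh|hh
H/II-2 un ·: Hh
H/II-3 un I-1×I-2: Hh
H/II-4 ? I-1×I-2: Hh|hh
H/III-1 aff II-2×II-1: hh
H/III-2 ? ·: HH|Hh
H/IV-1 un III-2×III-1: Hh
H/IV-2 un III-2×III-1: Hh
⇒ H over [I-1,I-2,II-1,II-2,II-3,II-4,III-1,III-2,IV-1,IV-2]: 10 consistent
T/I-1 un ·: TT|Tt
T/I-2 un ·: TT|Tt
T/II-1 ? I-1×I-2: TT|Tt|tt
T/II-2 un ·: TT|Tt
T/II-3 un I-1×I-2: TT|Tt
T/II-4 un I-1×I-2: TT|Tt
T/III-1 un II-2×II-1: Tt
T/III-2 un ·: Tt
T/IV-1 aff III-2×III-1: tt
T/IV-2 un III-2×III-1: TT|Tt
⇒ T over [I-1,I-2,II-1,II-2,II-3,II-4,III-1,III-2,IV-1,IV-2]: 90 consistent
V/I-1 ? ·: VV|Vv|vv
V/I-2 ? ·: VV|Vv|vv
V/II-1 un I-1×I-2: VV|Vv
V/II-2 un ·: VV|Vv
V/II-3 un I-1×I-2: VV|Vv
V/II-4 un I-1×I-2: VV|Vv
V/III-1 ? II-2×II-1: VV|Vv|vv
V/III-2 un ·: VV|Vv
V/IV-1 un III-2×III-1: VV|Vv
V/IV-2 un III-2×III-1: VV|Vv
⇒ V over [I-1,I-2,II-1,II-2,II-3,II-4,III-1,III-2,IV-1,IV-2]: 682 consistent

II-1 ∈ {Hh TT VV, Hh TT Vv, Hh Tt VV, Hh Tt Vv, Hh tt VV, Hh tt Vv, hh TT VV, hh TT Vv, hh Tt VV, hh Tt Vv, hh tt VV, hh tt Vv}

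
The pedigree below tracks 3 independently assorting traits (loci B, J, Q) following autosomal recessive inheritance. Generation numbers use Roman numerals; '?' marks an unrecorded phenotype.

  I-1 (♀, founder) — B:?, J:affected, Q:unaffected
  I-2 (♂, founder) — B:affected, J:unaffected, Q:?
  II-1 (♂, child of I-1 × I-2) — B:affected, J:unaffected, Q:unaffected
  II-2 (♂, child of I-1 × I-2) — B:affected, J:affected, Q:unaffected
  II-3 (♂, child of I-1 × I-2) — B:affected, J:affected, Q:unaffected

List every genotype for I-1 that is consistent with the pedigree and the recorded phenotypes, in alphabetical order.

B/I-1 ? ·: Bb|bb
B/I-2 aff ·: bb
B/II-1 aff I-1×I-2: bb
B/II-2 aff I-1×I-2: bb
B/II-3 aff I-1×I-2: bb
⇒ B over [I-1,I-2,II-1,II-2,II-3]: 2 consistent
J/I-1 aff ·: jj
J/I-2 un ·: Jj
J/II-1 un I-1×I-2: Jj
J/II-2 aff I-1×I-2: jj
J/II-3 aff I-1×I-2: jj
⇒ J over [I-1,I-2,II-1,II-2,II-3]: 1 consistent
Q/I-1 un ·: QQ|Qq
Q/I-2 ? ·: QQ|Qq|qq
Q/II-1 un I-1×I-2: QQ|Qq
Q/II-2 un I-1×I-2: QQ|Qq
Q/II-3 un I-1×I-2: QQ|Qq
⇒ Q over [I-1,I-2,II-1,II-2,II-3]: 27 consistent

I-1 ∈ {Bb jj QQ, Bb jj Qq, bb jj QQ, bb jj Qq}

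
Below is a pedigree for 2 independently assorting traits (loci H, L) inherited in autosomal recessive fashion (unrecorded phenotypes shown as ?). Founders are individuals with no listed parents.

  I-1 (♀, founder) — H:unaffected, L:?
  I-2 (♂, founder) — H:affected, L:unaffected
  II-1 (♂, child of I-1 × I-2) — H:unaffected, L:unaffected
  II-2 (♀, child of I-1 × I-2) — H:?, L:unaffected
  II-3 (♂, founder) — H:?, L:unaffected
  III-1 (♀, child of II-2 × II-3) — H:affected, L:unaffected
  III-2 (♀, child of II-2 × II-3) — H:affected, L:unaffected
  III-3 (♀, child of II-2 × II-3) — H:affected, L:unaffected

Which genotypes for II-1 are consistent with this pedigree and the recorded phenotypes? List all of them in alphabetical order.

H/I-1 un ·: HH|Hh
H/I-2 aff ·: hh
H/II-1 un I-1×I-2: Hh
H/II-2 ? I-1×I-2: Hh|hh
H/II-3 ? ·: Hh|hh
H/III-1 aff II-2×II-3: hh
H/III-2 aff II-2×II-3: hh
H/III-3 aff II-2×II-3: hh
⇒ H over [I-1,I-2,II-1,II-2,II-3,III-1,III-2,III-3]: 6 consistent
L/I-1 ? ·: LL|Ll|ll
L/I-2 un ·: LL|Ll
L/II-1 un I-1×I-2: LL|Ll
L/II-2 un I-1×I-2: LL|Ll
L/II-3 un ·: LL|Ll
L/III-1 un II-2×II-3: LL|Ll
L/III-2 un II-2×II-3: LL|Ll
L/III-3 un II-2×II-3: LL|Ll
⇒ L over [I-1,I-2,II-1,II-2,II-3,III-1,III-2,III-3]: 191 consistent

II-1 ∈ {Hh LL, Hh Ll}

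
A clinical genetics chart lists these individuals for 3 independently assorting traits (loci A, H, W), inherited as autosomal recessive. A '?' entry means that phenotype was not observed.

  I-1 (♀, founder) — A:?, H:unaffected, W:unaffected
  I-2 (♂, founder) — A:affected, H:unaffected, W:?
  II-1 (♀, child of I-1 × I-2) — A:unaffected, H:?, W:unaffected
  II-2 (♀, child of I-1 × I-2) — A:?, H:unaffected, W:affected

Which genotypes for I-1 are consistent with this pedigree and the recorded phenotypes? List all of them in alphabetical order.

I-1 ∈ {AA HH Ww, AA Hh Ww, Aa HH Ww, Aa Hh Ww}

A/I-1 ? ·: AA|Aa
A/I-2 aff ·: aa
A/II-1 un I-1×I-2: Aa
A/II-2 ? I-1×I-2: Aa|aa
⇒ A over [I-1,I-2,II-1,II-2]: 3 consistent
H/I-1 un ·: HH|Hh
H/I-2 un ·: HH|Hh
H/II-1 ? I-1×I-2: HH|Hh|hh
H/II-2 un I-1×I-2: HH|Hh
⇒ H over [I-1,I-2,II-1,II-2]: 15 consistent
W/I-1 un ·: Ww
W/I-2 ? ·: Ww|ww
W/II-1 un I-1×I-2: WW|Ww
W/II-2 aff I-1×I-2: ww
⇒ W over [I-1,I-2,II-1,II-2]: 3 consistent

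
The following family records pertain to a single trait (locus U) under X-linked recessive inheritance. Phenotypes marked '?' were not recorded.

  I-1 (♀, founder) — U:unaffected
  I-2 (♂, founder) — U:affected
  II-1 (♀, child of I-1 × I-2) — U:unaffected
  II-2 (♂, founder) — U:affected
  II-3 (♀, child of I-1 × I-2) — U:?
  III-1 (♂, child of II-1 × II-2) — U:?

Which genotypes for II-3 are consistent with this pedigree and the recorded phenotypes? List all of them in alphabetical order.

U/I-1 un ·: X^UX^U|X^UX^u
U/I-2 aff ·: X^uY
U/II-1 un I-1×I-2: X^UX^u
U/II-2 aff ·: X^uY
U/II-3 ? I-1×I-2: X^UX^u|X^uX^u
U/III-1 ? II-1×II-2: X^UY|X^uY
⇒ U over [I-1,I-2,II-1,II-2,II-3,III-1]: 6 consistent

II-3 ∈ {X^UX^u, X^uX^u}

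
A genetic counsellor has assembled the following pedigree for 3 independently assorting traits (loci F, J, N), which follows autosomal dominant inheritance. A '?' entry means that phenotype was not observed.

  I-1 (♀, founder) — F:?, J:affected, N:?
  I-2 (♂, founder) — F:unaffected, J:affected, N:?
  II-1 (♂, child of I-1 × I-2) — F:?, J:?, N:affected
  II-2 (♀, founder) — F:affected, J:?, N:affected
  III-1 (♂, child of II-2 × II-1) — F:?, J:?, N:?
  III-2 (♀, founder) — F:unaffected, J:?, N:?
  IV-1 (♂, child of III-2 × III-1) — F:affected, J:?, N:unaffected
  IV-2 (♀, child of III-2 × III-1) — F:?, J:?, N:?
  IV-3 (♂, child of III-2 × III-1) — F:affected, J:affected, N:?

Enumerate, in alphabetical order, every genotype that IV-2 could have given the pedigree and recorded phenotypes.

IV-2 ∈ {Ff JJ NN, Ff JJ Nn, Ff JJ nn, Ff Jj NN, Ff Jj Nn, Ff Jj nn, Ff jj NN, Ff jj Nn, Ff jj nn, ff JJ NN, ff JJ Nn, ff JJ nn, ff Jj NN, ff Jj Nn, ff Jj nn, ff jj NN, ff jj Nn, ff jj nn}

F/I-1 ? ·: ff|Ff|FF
F/I-2 un ·: ff
F/II-1 ? I-1×I-2: ff|Ff
F/II-2 aff ·: Ff|FF
F/III-1 ? II-2×II-1: Ff|FF
F/III-2 un ·: ff
F/IV-1 aff III-2×III-1: Ff
F/IV-2 ? III-2×III-1: ff|Ff
F/IV-3 aff III-2×III-1: Ff
⇒ F over [I-1,I-2,II-1,II-2,III-1,III-2,IV-1,IV-2,IV-3]: 20 consistent
J/I-1 aff ·: Jj|JJ
J/I-2 aff ·: Jj|JJ
J/II-1 ? I-1×I-2: jj|Jj|JJ
J/II-2 ? ·: jj|Jj|JJ
J/III-1 ? II-2×II-1: jj|Jj|JJ
J/III-2 ? ·: jj|Jj|JJ
J/IV-1 ? III-2×III-1: jj|Jj|JJ
J/IV-2 ? III-2×III-1: jj|Jj|JJ
J/IV-3 aff III-2×III-1: Jj|JJ
⇒ J over [I-1,I-2,II-1,II-2,III-1,III-2,IV-1,IV-2,IV-3]: 750 consistent
N/I-1 ? ·: nn|Nn|NN
N/I-2 ? ·: nn|Nn|NN
N/II-1 aff I-1×I-2: Nn|NN
N/II-2 aff ·: Nn|NN
N/III-1 ? II-2×II-1: nn|Nn
N/III-2 ? ·: nn|Nn
N/IV-1 un III-2×III-1: nn
N/IV-2 ? III-2×III-1: nn|Nn|NN
N/IV-3 ? III-2×III-1: nn|Nn|NN
⇒ N over [I-1,I-2,II-1,II-2,III-1,III-2,IV-1,IV-2,IV-3]: 269 consistent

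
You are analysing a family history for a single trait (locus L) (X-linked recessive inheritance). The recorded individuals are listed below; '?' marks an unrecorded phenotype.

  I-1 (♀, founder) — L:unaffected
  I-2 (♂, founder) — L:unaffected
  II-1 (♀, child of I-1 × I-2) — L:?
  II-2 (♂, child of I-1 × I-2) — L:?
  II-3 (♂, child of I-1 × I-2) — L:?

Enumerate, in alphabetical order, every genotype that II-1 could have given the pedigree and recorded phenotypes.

II-1 ∈ {X^LX^L, X^LX^l}

L/I-1 un ·: X^LX^L|X^LX^l
L/I-2 un ·: X^LY
L/II-1 ? I-1×I-2: X^LX^L|X^LX^l
L/II-2 ? I-1×I-2: X^LY|X^lY
L/II-3 ? I-1×I-2: X^LY|X^lY
⇒ L over [I-1,I-2,II-1,II-2,II-3]: 9 consistent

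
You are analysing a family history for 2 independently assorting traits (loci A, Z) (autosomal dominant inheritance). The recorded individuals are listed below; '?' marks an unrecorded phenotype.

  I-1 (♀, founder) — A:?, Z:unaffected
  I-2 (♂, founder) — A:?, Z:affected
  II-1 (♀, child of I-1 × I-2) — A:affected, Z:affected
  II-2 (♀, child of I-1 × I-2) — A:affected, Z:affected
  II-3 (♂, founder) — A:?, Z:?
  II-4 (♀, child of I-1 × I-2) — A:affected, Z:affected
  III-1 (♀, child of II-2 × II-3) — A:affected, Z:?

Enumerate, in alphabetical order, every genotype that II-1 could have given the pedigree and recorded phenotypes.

A/I-1 ? ·: aa|Aa|AA
A/I-2 ? ·: aa|Aa|AA
A/II-1 aff I-1×I-2: Aa|AA
A/II-2 aff I-1×I-2: Aa|AA
A/II-3 ? ·: aa|Aa|AA
A/II-4 aff I-1×I-2: Aa|AA
A/III-1 aff II-2×II-3: Aa|AA
⇒ A over [I-1,I-2,II-1,II-2,II-3,II-4,III-1]: 132 consistent
Z/I-1 un ·: zz
Z/I-2 aff ·: Zz|ZZ
Z/II-1 aff I-1×I-2: Zz
Z/II-2 aff I-1×I-2: Zz
Z/II-3 ? ·: zz|Zz|ZZ
Z/II-4 aff I-1×I-2: Zz
Z/III-1 ? II-2×II-3: zz|Zz|ZZ
⇒ Z over [I-1,I-2,II-1,II-2,II-3,II-4,III-1]: 14 consistent

II-1 ∈ {AA Zz, Aa Zz}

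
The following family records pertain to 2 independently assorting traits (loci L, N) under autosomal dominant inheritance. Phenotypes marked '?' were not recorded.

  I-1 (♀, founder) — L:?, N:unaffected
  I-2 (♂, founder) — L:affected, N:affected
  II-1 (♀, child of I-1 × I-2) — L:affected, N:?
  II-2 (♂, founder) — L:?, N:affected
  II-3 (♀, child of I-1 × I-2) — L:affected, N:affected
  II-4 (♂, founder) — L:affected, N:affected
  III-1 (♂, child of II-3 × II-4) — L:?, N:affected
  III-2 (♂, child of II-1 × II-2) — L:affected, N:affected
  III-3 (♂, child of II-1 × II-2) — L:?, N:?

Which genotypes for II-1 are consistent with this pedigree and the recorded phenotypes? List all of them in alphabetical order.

II-1 ∈ {LL Nn, LL nn, Ll Nn, Ll nn}

L/I-1 ? ·: ll|Ll|LL
L/I-2 aff ·: Ll|LL
L/II-1 aff I-1×I-2: Ll|LL
L/II-2 ? ·: ll|Ll|LL
L/II-3 aff I-1×I-2: Ll|LL
L/II-4 aff ·: Ll|LL
L/III-1 ? II-3×II-4: ll|Ll|LL
L/III-2 aff II-1×II-2: Ll|LL
L/III-3 ? II-1×II-2: ll|Ll|LL
⇒ L over [I-1,I-2,II-1,II-2,II-3,II-4,III-1,III-2,III-3]: 570 consistent
N/I-1 un ·: nn
N/I-2 aff ·: Nn|NN
N/II-1 ? I-1×I-2: nn|Nn
N/II-2 aff ·: Nn|NN
N/II-3 aff I-1×I-2: Nn
N/II-4 aff ·: Nn|NN
N/III-1 aff II-3×II-4: Nn|NN
N/III-2 aff II-1×II-2: Nn|NN
N/III-3 ? II-1×II-2: nn|Nn|NN
⇒ N over [I-1,I-2,II-1,II-2,II-3,II-4,III-1,III-2,III-3]: 92 consistent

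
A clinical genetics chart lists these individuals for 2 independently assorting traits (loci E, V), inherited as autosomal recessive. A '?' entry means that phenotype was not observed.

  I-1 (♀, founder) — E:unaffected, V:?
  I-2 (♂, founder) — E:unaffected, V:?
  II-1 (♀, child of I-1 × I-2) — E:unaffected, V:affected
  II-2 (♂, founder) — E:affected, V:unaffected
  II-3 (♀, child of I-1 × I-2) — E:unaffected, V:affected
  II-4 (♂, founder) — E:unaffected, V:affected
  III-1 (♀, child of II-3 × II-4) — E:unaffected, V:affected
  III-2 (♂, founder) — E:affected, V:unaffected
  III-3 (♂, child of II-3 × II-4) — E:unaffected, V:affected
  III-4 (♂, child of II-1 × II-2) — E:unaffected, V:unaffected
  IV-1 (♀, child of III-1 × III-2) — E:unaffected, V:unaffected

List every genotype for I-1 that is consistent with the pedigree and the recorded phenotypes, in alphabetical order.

E/I-1 un ·: EE|Ee
E/I-2 un ·: EE|Ee
E/II-1 un I-1×I-2: EE|Ee
E/II-2 aff ·: ee
E/II-3 un I-1×I-2: EE|Ee
E/II-4 un ·: EE|Ee
E/III-1 un II-3×II-4: EE|Ee
E/III-2 aff ·: ee
E/III-3 un II-3×II-4: EE|Ee
E/III-4 un II-1×II-2: Ee
E/IV-1 un III-1×III-2: Ee
⇒ E over [I-1,I-2,II-1,II-2,II-3,II-4,III-1,III-2,III-3,III-4,IV-1]: 83 consistent
V/I-1 ? ·: Vv|vv
V/I-2 ? ·: Vv|vv
V/II-1 aff I-1×I-2: vv
V/II-2 un ·: VV|Vv
V/II-3 aff I-1×I-2: vv
V/II-4 aff ·: vv
V/III-1 aff II-3×II-4: vv
V/III-2 un ·: VV|Vv
V/III-3 aff II-3×II-4: vv
V/III-4 un II-1×II-2: Vv
V/IV-1 un III-1×III-2: Vv
⇒ V over [I-1,I-2,II-1,II-2,II-3,II-4,III-1,III-2,III-3,III-4,IV-1]: 16 consistent

I-1 ∈ {EE Vv, EE vv, Ee Vv, Ee vv}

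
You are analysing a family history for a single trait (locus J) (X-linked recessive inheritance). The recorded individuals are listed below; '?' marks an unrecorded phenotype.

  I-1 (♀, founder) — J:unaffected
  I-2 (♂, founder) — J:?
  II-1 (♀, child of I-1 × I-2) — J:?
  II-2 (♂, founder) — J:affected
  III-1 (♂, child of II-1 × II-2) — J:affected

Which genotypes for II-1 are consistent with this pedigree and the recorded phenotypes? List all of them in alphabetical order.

II-1 ∈ {X^JX^j, X^jX^j}

J/I-1 un ·: X^JX^J|X^JX^j
J/I-2 ? ·: X^JY|X^jY
J/II-1 ? I-1×I-2: X^JX^j|X^jX^j
J/II-2 aff ·: X^jY
J/III-1 aff II-1×II-2: X^jY
⇒ J over [I-1,I-2,II-1,II-2,III-1]: 4 consistent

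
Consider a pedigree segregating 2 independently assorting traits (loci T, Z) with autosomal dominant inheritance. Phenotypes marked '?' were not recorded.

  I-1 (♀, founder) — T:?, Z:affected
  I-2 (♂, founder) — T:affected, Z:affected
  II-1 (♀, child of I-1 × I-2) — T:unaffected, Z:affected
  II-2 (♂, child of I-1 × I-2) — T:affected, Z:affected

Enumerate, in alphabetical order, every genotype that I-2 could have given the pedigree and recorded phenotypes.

I-2 ∈ {Tt ZZ, Tt Zz}

T/I-1 ? ·: tt|Tt
T/I-2 aff ·: Tt
T/II-1 un I-1×I-2: tt
T/II-2 aff I-1×I-2: Tt|TT
⇒ T over [I-1,I-2,II-1,II-2]: 3 consistent
Z/I-1 aff ·: Zz|ZZ
Z/I-2 aff ·: Zz|ZZ
Z/II-1 aff I-1×I-2: Zz|ZZ
Z/II-2 aff I-1×I-2: Zz|ZZ
⇒ Z over [I-1,I-2,II-1,II-2]: 13 consistent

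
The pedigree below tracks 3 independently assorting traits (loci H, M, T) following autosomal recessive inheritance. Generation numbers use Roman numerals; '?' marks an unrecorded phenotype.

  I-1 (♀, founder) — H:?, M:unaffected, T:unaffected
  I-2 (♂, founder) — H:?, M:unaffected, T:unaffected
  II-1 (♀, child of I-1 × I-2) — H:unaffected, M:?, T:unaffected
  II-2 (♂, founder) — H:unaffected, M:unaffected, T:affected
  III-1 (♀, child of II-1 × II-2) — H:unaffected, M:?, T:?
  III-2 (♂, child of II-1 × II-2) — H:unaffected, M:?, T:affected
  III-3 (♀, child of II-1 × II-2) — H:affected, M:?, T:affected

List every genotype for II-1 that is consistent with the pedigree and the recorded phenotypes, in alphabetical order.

II-1 ∈ {Hh MM Tt, Hh Mm Tt, Hh mm Tt}

H/I-1 ? ·: HH|Hh|hh
H/I-2 ? ·: HH|Hh|hh
H/II-1 un I-1×I-2: Hh
H/II-2 un ·: Hh
H/III-1 un II-1×II-2: HH|Hh
H/III-2 un II-1×II-2: HH|Hh
H/III-3 aff II-1×II-2: hh
⇒ H over [I-1,I-2,II-1,II-2,III-1,III-2,III-3]: 28 consistent
M/I-1 un ·: MM|Mm
M/I-2 un ·: MM|Mm
M/II-1 ? I-1×I-2: MM|Mm|mm
M/II-2 un ·: MM|Mm
M/III-1 ? II-1×II-2: MM|Mm|mm
M/III-2 ? II-1×II-2: MM|Mm|mm
M/III-3 ? II-1×II-2: MM|Mm|mm
⇒ M over [I-1,I-2,II-1,II-2,III-1,III-2,III-3]: 150 consistent
T/I-1 un ·: TT|Tt
T/I-2 un ·: TT|Tt
T/II-1 un I-1×I-2: Tt
T/II-2 aff ·: tt
T/III-1 ? II-1×II-2: Tt|tt
T/III-2 aff II-1×II-2: tt
T/III-3 aff II-1×II-2: tt
⇒ T over [I-1,I-2,II-1,II-2,III-1,III-2,III-3]: 6 consistent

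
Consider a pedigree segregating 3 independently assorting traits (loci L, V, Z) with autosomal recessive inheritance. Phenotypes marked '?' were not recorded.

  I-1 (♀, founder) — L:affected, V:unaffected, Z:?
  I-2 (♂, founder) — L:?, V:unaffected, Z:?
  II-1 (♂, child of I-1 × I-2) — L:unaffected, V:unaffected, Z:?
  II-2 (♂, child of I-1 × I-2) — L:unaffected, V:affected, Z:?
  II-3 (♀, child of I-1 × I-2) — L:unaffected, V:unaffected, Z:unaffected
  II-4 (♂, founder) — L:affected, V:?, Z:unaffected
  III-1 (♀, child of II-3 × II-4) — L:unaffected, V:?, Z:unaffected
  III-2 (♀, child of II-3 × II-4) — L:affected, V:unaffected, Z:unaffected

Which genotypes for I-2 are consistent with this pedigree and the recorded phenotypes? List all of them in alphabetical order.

I-2 ∈ {LL Vv ZZ, LL Vv Zz, LL Vv zz, Ll Vv ZZ, Ll Vv Zz, Ll Vv zz}

L/I-1 aff ·: ll
L/I-2 ? ·: LL|Ll
L/II-1 un I-1×I-2: Ll
L/II-2 un I-1×I-2: Ll
L/II-3 un I-1×I-2: Ll
L/II-4 aff ·: ll
L/III-1 un II-3×II-4: Ll
L/III-2 aff II-3×II-4: ll
⇒ L over [I-1,I-2,II-1,II-2,II-3,II-4,III-1,III-2]: 2 consistent
V/I-1 un ·: Vv
V/I-2 un ·: Vv
V/II-1 un I-1×I-2: VV|Vv
V/II-2 aff I-1×I-2: vv
V/II-3 un I-1×I-2: VV|Vv
V/II-4 ? ·: VV|Vv|vv
V/III-1 ? II-3×II-4: VV|Vv|vv
V/III-2 un II-3×II-4: VV|Vv
⇒ V over [I-1,I-2,II-1,II-2,II-3,II-4,III-1,III-2]: 36 consistent
Z/I-1 ? ·: ZZ|Zz|zz
Z/I-2 ? ·: ZZ|Zz|zz
Z/II-1 ? I-1×I-2: ZZ|Zz|zz
Z/II-2 ? I-1×I-2: ZZ|Zz|zz
Z/II-3 un I-1×I-2: ZZ|Zz
Z/II-4 un ·: ZZ|Zz
Z/III-1 un II-3×II-4: ZZ|Zz
Z/III-2 un II-3×II-4: ZZ|Zz
⇒ Z over [I-1,I-2,II-1,II-2,II-3,II-4,III-1,III-2]: 306 consistent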